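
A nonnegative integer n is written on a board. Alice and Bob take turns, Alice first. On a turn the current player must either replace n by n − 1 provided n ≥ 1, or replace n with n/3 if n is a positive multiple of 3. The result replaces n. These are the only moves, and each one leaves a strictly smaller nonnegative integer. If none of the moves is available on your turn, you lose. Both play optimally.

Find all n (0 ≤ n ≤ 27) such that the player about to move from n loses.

Positions with no move are L. A position that does have a move is losing for the player to move precisely when every available move leads to a winning position for the opponent. Fill in the labels:
n=0: no move → L
n=1: reaches L-position 0 → W
n=2: only reaches 1(W), which is W → L
n=3: reaches L-position 2 → W
n=4: only reaches 3(W), which is W → L
n=5: reaches L-position 4 → W
n=6: reaches L-position 2 → W
n=7: only reaches 6(W), which is W → L
n=8: reaches L-position 7 → W
n=9: only reaches 3(W), 8(W), all W → L
n=10: reaches L-position 9 → W
n=11: only reaches 10(W), which is W → L
n=12: reaches L-position 4 → W
n=13: only reaches 12(W), which is W → L
n=14: reaches L-position 13 → W
n=15: only reaches 5(W), 14(W), all W → L
n=16: reaches L-position 15 → W
n=17: only reaches 16(W), which is W → L
n=18: reaches L-position 17 → W
n=19: only reaches 18(W), which is W → L
n=20: reaches L-position 19 → W
n=21: reaches L-position 7 → W
n=22: only reaches 21(W), which is W → L
n=23: reaches L-position 22 → W
n=24: only reaches 8(W), 23(W), all W → L
n=25: reaches L-position 24 → W
n=26: only reaches 25(W), which is W → L
n=27: reaches L-position 9 → W
The losing starting values of n are exactly the entries labelled L in this table (13 of them).

0, 2, 4, 7, 9, 11, 13, 15, 17, 19, 22, 24, 26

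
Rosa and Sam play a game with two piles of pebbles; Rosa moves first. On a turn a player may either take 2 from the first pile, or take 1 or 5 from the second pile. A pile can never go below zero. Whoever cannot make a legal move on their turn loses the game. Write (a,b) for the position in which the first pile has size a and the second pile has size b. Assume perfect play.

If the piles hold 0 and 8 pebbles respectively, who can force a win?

Use the standard recursion: the mover loses at a terminal position; elsewhere, the mover wins exactly when some move hands the opponent an L position.
No move ever increases a pile, so every position that can arise here has a ≤ 0 and b ≤ 8; it is enough to label the cells with 0 ≤ a ≤ 0 and 0 ≤ b ≤ 8.
Every move lowers a or b (never raises either), so fill the grid row by row in increasing a, and left to right within a row: each cell's successors are then already labelled.
      b=0  b=1  b=2  b=3  b=4  b=5  b=6  b=7  b=8
a=0:    L    W    L    W    L    W    L    W    L
Cells with no legal move (terminal, hence L): (0,0).
The remaining L cells, each justified by listing all of its moves:
(0,2): the only move is to (0,1)(W), a W ⇒ L
(0,4): the only move is to (0,3)(W), a W ⇒ L
(0,6): moves to (0,5)(W), (0,1)(W); every one is W ⇒ L
(0,8): moves to (0,7)(W), (0,3)(W); every one is W ⇒ L
Every other cell has at least one move into one of the L cells above, so it is W.
The starting position (0,8) is L: whatever Rosa does, the opponent receives a W position.

Sam wins.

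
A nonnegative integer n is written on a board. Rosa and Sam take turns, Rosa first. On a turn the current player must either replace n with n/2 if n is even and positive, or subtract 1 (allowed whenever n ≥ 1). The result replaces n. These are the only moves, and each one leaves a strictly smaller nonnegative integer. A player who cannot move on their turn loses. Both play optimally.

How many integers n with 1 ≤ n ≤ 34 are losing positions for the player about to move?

Label each position W (a win for the player to move) or L (a loss). A position with no legal move is L; any other position is W exactly when some move reaches an L, and L when every move reaches a W.
n=0: no move → L
n=1: can move to 0, which is L ⇒ W
n=2: the only move is to 1(W), a W ⇒ L
n=3: can move to 2, which is L ⇒ W
n=4: can move to 2, which is L ⇒ W
n=5: the only move is to 4(W), a W ⇒ L
n=6: can move to 5, which is L ⇒ W
n=7: the only move is to 6(W), a W ⇒ L
n=8: can move to 7, which is L ⇒ W
n=9: the only move is to 8(W), a W ⇒ L
n=10: can move to 5, which is L ⇒ W
n=11: the only move is to 10(W), a W ⇒ L
n=12: can move to 11, which is L ⇒ W
n=13: the only move is to 12(W), a W ⇒ L
n=14: can move to 7, which is L ⇒ W
n=15: the only move is to 14(W), a W ⇒ L
n=16: can move to 15, which is L ⇒ W
n=17: the only move is to 16(W), a W ⇒ L
n=18: can move to 9, which is L ⇒ W
n=19: the only move is to 18(W), a W ⇒ L
n=20: can move to 19, which is L ⇒ W
n=21: the only move is to 20(W), a W ⇒ L
n=22: can move to 11, which is L ⇒ W
n=23: the only move is to 22(W), a W ⇒ L
n=24: can move to 23, which is L ⇒ W
n=25: the only move is to 24(W), a W ⇒ L
n=26: can move to 13, which is L ⇒ W
n=27: the only move is to 26(W), a W ⇒ L
n=28: can move to 27, which is L ⇒ W
n=29: the only move is to 28(W), a W ⇒ L
n=30: can move to 15, which is L ⇒ W
n=31: the only move is to 30(W), a W ⇒ L
n=32: can move to 31, which is L ⇒ W
n=33: the only move is to 32(W), a W ⇒ L
n=34: can move to 17, which is L ⇒ W
L entries with 1 ≤ n ≤ 34 (n=0 is outside the asked range and is not counted): n = 2, 5, 7, 9, 11, 13, 15, 17, 19, 21, 23, 25, 27, 29, 31, 33; that makes 16.

16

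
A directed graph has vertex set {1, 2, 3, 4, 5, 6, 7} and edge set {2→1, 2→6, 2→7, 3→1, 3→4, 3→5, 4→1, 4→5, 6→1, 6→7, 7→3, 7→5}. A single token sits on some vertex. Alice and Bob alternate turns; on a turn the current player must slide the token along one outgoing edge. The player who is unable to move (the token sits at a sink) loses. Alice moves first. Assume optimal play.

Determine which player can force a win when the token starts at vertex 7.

Use the standard recursion: the mover loses at a terminal position; elsewhere, the mover wins exactly when some move hands the opponent an L position.
Every edge goes from a vertex to one that appears earlier in the order 1, 5, 4, 3, 7, 6, 2, so processing vertices in that order labels each vertex after all of its successors.
1: no outgoing edge → L
5: no outgoing edge → L
4: W (go to 5, an L position)
3: W (go to 5, an L position)
7: W (go to 5, an L position)
6: W (go to 1, an L position)
2: W (go to 1, an L position)
From 7 Alice can move to 5, reaching an L position.

Alice wins.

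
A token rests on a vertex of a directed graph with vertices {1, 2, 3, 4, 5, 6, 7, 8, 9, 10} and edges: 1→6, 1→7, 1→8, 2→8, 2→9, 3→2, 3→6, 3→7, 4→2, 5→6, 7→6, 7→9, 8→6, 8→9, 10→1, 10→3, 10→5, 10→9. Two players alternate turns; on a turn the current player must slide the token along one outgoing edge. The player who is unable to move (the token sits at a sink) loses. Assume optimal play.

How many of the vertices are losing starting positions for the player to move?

3

Positions with no move are L. A position that does have a move is losing for the player to move precisely when every available move leads to a winning position for the opponent. Fill in the labels:
Every edge goes from a vertex to one that appears earlier in the order 9, 6, 7, 8, 2, 5, 3, 1, 10, 4, so processing vertices in that order labels each vertex after all of its successors.
9: no outgoing edge → L
6: no outgoing edge → L
7: reaches L-position 6 → W
8: reaches L-position 6 → W
2: reaches L-position 9 → W
5: reaches L-position 6 → W
3: reaches L-position 6 → W
1: reaches L-position 6 → W
10: reaches L-position 9 → W
4: only reaches 2(W), which is W → L
The L vertices are 4, 6, 9; that is 3 in all.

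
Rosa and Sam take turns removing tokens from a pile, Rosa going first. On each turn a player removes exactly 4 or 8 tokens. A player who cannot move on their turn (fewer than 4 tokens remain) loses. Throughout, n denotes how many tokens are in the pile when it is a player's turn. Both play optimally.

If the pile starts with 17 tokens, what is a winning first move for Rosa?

Compute win/loss labels from the base case upward. A position with no move is L. Any other position is W if it can reach an L in one move, else L.
n=0: no move → L
n=1: no move → L
n=2: no move → L
n=3: no move → L
n=4: →0(L), so W
n=5: →1(L), so W
n=6: →2(L), so W
n=7: →3(L), so W
n=8: →0(L), so W
n=9: →1(L), so W
n=10: →2(L), so W
n=11: →3(L), so W
n=12: →8(W), 4(W) — all W, so L
n=13: →9(W), 5(W) — all W, so L
n=14: →10(W), 6(W) — all W, so L
n=15: →11(W), 7(W) — all W, so L
n=16: →12(L), so W
n=17: →13(L), so W
From 17, the L positions reachable in one move are: 13.

Remove 4, leaving 13.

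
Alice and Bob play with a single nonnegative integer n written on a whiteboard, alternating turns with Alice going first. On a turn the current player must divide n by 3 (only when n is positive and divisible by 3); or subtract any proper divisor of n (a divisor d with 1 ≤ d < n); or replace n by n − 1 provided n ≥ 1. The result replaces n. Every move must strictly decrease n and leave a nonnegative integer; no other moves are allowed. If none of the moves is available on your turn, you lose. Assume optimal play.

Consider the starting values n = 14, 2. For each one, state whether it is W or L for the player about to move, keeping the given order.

Compute win/loss labels from the base case upward. A position with no move is L. Any other position is W if it can reach an L in one move, else L.
n=0: no move → L
n=1: reaches L-position 0 → W
n=2: only reaches 1(W), which is W → L
n=3: reaches L-position 2 → W
n=4: reaches L-position 2 → W
n=5: only reaches 4(W), which is W → L
n=6: reaches L-position 2 → W
n=7: only reaches 6(W), which is W → L
n=8: reaches L-position 7 → W
n=9: only reaches 3(W), 6(W), 8(W), all W → L
n=10: reaches L-position 5 → W
n=11: only reaches 10(W), which is W → L
n=12: reaches L-position 9 → W
n=13: only reaches 12(W), which is W → L
n=14: reaches L-position 7 → W

14: W, 2: L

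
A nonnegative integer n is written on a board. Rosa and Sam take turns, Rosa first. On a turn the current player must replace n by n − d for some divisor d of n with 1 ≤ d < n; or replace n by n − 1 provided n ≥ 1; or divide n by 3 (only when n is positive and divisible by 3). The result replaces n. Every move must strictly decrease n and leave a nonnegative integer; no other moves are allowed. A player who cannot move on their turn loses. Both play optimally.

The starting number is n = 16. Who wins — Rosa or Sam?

Sam wins.

Use the standard recursion: the mover loses at a terminal position; elsewhere, the mover wins exactly when some move hands the opponent an L position.
n=0: no move → L
n=1: can move to 0, which is L ⇒ W
n=2: the only move is to 1(W), a W ⇒ L
n=3: can move to 2, which is L ⇒ W
n=4: can move to 2, which is L ⇒ W
n=5: the only move is to 4(W), a W ⇒ L
n=6: can move to 2, which is L ⇒ W
n=7: the only move is to 6(W), a W ⇒ L
n=8: can move to 7, which is L ⇒ W
n=9: moves to 3(W), 6(W), 8(W); every one is W ⇒ L
n=10: can move to 5, which is L ⇒ W
n=11: the only move is to 10(W), a W ⇒ L
n=12: can move to 9, which is L ⇒ W
n=13: the only move is to 12(W), a W ⇒ L
n=14: can move to 7, which is L ⇒ W
n=15: can move to 5, which is L ⇒ W
n=16: moves to 8(W), 12(W), 14(W), 15(W); every one is W ⇒ L
Every move from 16 reaches a W position, so the mover loses.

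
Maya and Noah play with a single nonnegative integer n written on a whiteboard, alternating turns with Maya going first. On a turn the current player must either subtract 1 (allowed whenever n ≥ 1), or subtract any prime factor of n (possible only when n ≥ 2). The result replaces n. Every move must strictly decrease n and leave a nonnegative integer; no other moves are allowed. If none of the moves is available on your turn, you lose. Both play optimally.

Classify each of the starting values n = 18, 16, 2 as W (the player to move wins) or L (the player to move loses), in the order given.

Use the standard recursion: the mover loses at a terminal position; elsewhere, the mover wins exactly when some move hands the opponent an L position.
n=0: no move → L
n=1: W (go to 0, an L position)
n=2: W (go to 0, an L position)
n=3: W (go to 0, an L position)
n=4: L (options 2(W), 3(W) are all W)
n=5: W (go to 0, an L position)
n=6: W (go to 4, an L position)
n=7: W (go to 0, an L position)
n=8: L (options 6(W), 7(W) are all W)
n=9: W (go to 8, an L position)
n=10: W (go to 8, an L position)
n=11: W (go to 0, an L position)
n=12: L (options 9(W), 10(W), 11(W) are all W)
n=13: W (go to 0, an L position)
n=14: W (go to 12, an L position)
n=15: W (go to 12, an L position)
n=16: L (options 14(W), 15(W) are all W)
n=17: W (go to 0, an L position)
n=18: W (go to 16, an L position)

18: W, 16: L, 2: W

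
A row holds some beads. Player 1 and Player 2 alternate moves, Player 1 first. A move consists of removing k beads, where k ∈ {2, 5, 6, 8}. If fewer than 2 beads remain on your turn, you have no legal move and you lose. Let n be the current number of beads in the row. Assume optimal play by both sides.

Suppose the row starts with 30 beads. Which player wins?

Player 1 wins.

Build the W/L table. Terminal = L. A non-terminal position is W if it has a move to some L; otherwise it is L.
n=0: no move → L
n=1: no move → L
n=2: →0(L), so W
n=3: →1(L), so W
n=4: →2(W) only, which is W, so L
n=5: →0(L), so W
n=6: →4(L), so W
n=7: →1(L), so W
n=8: →0(L), so W
n=9: →4(L), so W
n=10: →4(L), so W
n=11: →9(W), 6(W), 5(W), 3(W) — all W, so L
n=12: →4(L), so W
n=13: →11(L), so W
n=14: →12(W), 9(W), 8(W), 6(W) — all W, so L
n=15: →13(W), 10(W), 9(W), 7(W) — all W, so L
n=16: →14(L), so W
n=17: →15(L), so W
n=18: →16(W), 13(W), 12(W), 10(W) — all W, so L
n=19: →14(L), so W
n=20: →18(L), so W
n=21: →15(L), so W
n=22: →14(L), so W
n=23: →18(L), so W
n=24: →18(L), so W
n=25: →23(W), 20(W), 19(W), 17(W) — all W, so L
n=26: →18(L), so W
n=27: →25(L), so W
n=28: →26(W), 23(W), 22(W), 20(W) — all W, so L
n=29: →27(W), 24(W), 23(W), 21(W) — all W, so L
n=30: →28(L), so W
The starting position 30 is W: Player 1 should remove 2, leaving 28, handing over an L position.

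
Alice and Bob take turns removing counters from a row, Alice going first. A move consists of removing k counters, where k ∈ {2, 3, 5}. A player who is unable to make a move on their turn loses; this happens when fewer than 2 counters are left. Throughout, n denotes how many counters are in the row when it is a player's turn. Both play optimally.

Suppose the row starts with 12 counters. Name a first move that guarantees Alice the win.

Remove 5, leaving 7.

Label each position W (a win for the player to move) or L (a loss). A position with no legal move is L; any other position is W exactly when some move reaches an L, and L when every move reaches a W.
n=0: no move → L
n=1: no move → L
n=2: →0(L), so W
n=3: →1(L), so W
n=4: →1(L), so W
n=5: →0(L), so W
n=6: →1(L), so W
n=7: →5(W), 4(W), 2(W) — all W, so L
n=8: →6(W), 5(W), 3(W) — all W, so L
n=9: →7(L), so W
n=10: →8(L), so W
n=11: →8(L), so W
n=12: →7(L), so W
From 12, the L positions reachable in one move are: 7.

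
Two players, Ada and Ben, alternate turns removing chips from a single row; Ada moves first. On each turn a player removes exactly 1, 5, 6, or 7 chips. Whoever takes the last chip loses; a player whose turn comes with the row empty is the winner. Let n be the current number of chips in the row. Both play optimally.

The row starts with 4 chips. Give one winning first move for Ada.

Label each position W (a win for the player to move) or L (a loss). A position with no legal move is W; any other position is W exactly when some move reaches an L, and L when every move reaches a W.
n=0: no move; the opponent has just taken the last chip and therefore loses → W
n=1: L (sole option 0(W) is W)
n=2: W (go to 1, an L position)
n=3: L (sole option 2(W) is W)
n=4: W (go to 3, an L position)
From 4, the L positions reachable in one move are: 3.

Remove 1, leaving 3.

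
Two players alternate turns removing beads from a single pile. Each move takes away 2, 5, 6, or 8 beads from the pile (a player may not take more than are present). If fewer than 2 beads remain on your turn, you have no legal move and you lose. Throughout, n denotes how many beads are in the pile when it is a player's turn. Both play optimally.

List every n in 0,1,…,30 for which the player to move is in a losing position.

Build the W/L table. Terminal = L. A non-terminal position is W if it has a move to some L; otherwise it is L.
n=0: no move → L
n=1: no move → L
n=2: →0(L), so W
n=3: →1(L), so W
n=4: →2(W) only, which is W, so L
n=5: →0(L), so W
n=6: →4(L), so W
n=7: →1(L), so W
n=8: →0(L), so W
n=9: →4(L), so W
n=10: →4(L), so W
n=11: →9(W), 6(W), 5(W), 3(W) — all W, so L
n=12: →4(L), so W
n=13: →11(L), so W
n=14: →12(W), 9(W), 8(W), 6(W) — all W, so L
n=15: →13(W), 10(W), 9(W), 7(W) — all W, so L
n=16: →14(L), so W
n=17: →15(L), so W
n=18: →16(W), 13(W), 12(W), 10(W) — all W, so L
n=19: →14(L), so W
n=20: →18(L), so W
n=21: →15(L), so W
n=22: →14(L), so W
n=23: →18(L), so W
n=24: →18(L), so W
n=25: →23(W), 20(W), 19(W), 17(W) — all W, so L
n=26: →18(L), so W
n=27: →25(L), so W
n=28: →26(W), 23(W), 22(W), 20(W) — all W, so L
n=29: →27(W), 24(W), 23(W), 21(W) — all W, so L
n=30: →28(L), so W
The losing starting values of n are exactly the entries labelled L in this table (10 of them).

0, 1, 4, 11, 14, 15, 18, 25, 28, 29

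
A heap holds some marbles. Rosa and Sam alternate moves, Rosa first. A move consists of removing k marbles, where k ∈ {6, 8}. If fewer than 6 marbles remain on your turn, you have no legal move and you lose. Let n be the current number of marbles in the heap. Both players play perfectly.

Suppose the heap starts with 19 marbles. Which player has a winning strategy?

Sam wins.

Work bottom-up. With no move the player to move loses. Otherwise the position is W if at least one move leads to an L position for the opponent, and L if every move leads to a W.
n=0: no move → L
n=1: no move → L
n=2: no move → L
n=3: no move → L
n=4: no move → L
n=5: no move → L
n=6: can move to 0, which is L ⇒ W
n=7: can move to 1, which is L ⇒ W
n=8: can move to 2, which is L ⇒ W
n=9: can move to 3, which is L ⇒ W
n=10: can move to 4, which is L ⇒ W
n=11: can move to 5, which is L ⇒ W
n=12: can move to 4, which is L ⇒ W
n=13: can move to 5, which is L ⇒ W
n=14: moves to 8(W), 6(W); every one is W ⇒ L
n=15: moves to 9(W), 7(W); every one is W ⇒ L
n=16: moves to 10(W), 8(W); every one is W ⇒ L
n=17: moves to 11(W), 9(W); every one is W ⇒ L
n=18: moves to 12(W), 10(W); every one is W ⇒ L
n=19: moves to 13(W), 11(W); every one is W ⇒ L
The starting position 19 is L: whatever Rosa does, the opponent receives a W position.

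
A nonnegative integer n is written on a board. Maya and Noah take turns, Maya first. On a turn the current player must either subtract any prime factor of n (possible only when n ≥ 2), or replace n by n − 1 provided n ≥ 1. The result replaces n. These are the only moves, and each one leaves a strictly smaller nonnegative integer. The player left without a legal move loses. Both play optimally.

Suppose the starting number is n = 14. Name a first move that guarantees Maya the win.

Build the W/L table. Terminal = L. A non-terminal position is W if it has a move to some L; otherwise it is L.
n=0: no move → L
n=1: W (go to 0, an L position)
n=2: W (go to 0, an L position)
n=3: W (go to 0, an L position)
n=4: L (options 2(W), 3(W) are all W)
n=5: W (go to 0, an L position)
n=6: W (go to 4, an L position)
n=7: W (go to 0, an L position)
n=8: L (options 6(W), 7(W) are all W)
n=9: W (go to 8, an L position)
n=10: W (go to 8, an L position)
n=11: W (go to 0, an L position)
n=12: L (options 9(W), 10(W), 11(W) are all W)
n=13: W (go to 0, an L position)
n=14: W (go to 12, an L position)
From 14, the L positions reachable in one move are: 12.

Move to 12.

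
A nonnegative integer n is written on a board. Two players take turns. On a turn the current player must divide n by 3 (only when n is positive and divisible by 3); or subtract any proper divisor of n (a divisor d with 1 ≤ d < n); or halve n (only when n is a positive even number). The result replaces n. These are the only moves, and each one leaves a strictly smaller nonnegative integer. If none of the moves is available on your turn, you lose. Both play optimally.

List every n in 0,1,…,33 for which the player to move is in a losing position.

0, 1, 4, 7, 9, 11, 13, 15, 17, 19, 23, 25, 28, 31

Positions with no move are L. A position that does have a move is losing for the player to move precisely when every available move leads to a winning position for the opponent. Fill in the labels:
n=0: no move → L
n=1: no move → L
n=2: →1(L), so W
n=3: →1(L), so W
n=4: →2(W), 3(W) — all W, so L
n=5: →4(L), so W
n=6: →4(L), so W
n=7: →6(W) only, which is W, so L
n=8: →4(L), so W
n=9: →3(W), 6(W), 8(W) — all W, so L
n=10: →9(L), so W
n=11: →10(W) only, which is W, so L
n=12: →4(L), so W
n=13: →12(W) only, which is W, so L
n=14: →7(L), so W
n=15: →5(W), 10(W), 12(W), 14(W) — all W, so L
n=16: →15(L), so W
n=17: →16(W) only, which is W, so L
n=18: →9(L), so W
n=19: →18(W) only, which is W, so L
n=20: →15(L), so W
n=21: →7(L), so W
n=22: →11(L), so W
n=23: →22(W) only, which is W, so L
n=24: →23(L), so W
n=25: →20(W), 24(W) — all W, so L
n=26: →13(L), so W
n=27: →9(L), so W
n=28: →14(W), 21(W), 24(W), 26(W), 27(W) — all W, so L
n=29: →28(L), so W
n=30: →15(L), so W
n=31: →30(W) only, which is W, so L
n=32: →28(L), so W
n=33: →11(L), so W
Reading off the rows marked L gives the requested list; there are 14 such values of n.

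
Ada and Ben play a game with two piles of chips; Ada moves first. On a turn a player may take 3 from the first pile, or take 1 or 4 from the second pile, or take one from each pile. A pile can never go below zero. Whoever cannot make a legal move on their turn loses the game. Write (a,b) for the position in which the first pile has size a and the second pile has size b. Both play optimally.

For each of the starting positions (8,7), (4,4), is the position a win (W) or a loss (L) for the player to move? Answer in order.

(8,7): L, (4,4): W

Classify positions by backward induction: terminal positions (no move available) are L. From any other position, the mover wins iff some move reaches an L.
No move ever increases a pile, so every position that can arise here has a ≤ 8 and b ≤ 7; it is enough to label the cells with 0 ≤ a ≤ 8 and 0 ≤ b ≤ 7.
Every move lowers a or b (never raises either), so fill the grid row by row in increasing a, and left to right within a row: each cell's successors are then already labelled.
      b=0  b=1  b=2  b=3  b=4  b=5  b=6  b=7
a=0:    L    W    L    W    W    L    W    L
a=1:    L    W    L    W    W    L    W    L
a=2:    L    W    L    W    W    L    W    L
a=3:    W    W    W    W    L    W    W    W
a=4:    W    L    W    L    W    W    L    W
a=5:    W    L    W    L    W    W    L    W
a=6:    L    W    W    L    W    L    W    W
a=7:    L    W    L    W    W    L    W    L
a=8:    L    W    L    W    W    L    W    L
Cells with no legal move (terminal, hence L): (0,0), (1,0), (2,0).
The remaining L cells, each justified by listing all of its moves:
(0,2): L (sole option (0,1)(W) is W)
(0,5): L (options (0,4)(W), (0,1)(W) are all W)
(0,7): L (options (0,6)(W), (0,3)(W) are all W)
(1,2): L (options (1,1)(W), (0,1)(W) are all W)
(1,5): L (options (1,4)(W), (1,1)(W), (0,4)(W) are all W)
(1,7): L (options (1,6)(W), (1,3)(W), (0,6)(W) are all W)
(2,2): L (options (2,1)(W), (1,1)(W) are all W)
(2,5): L (options (2,4)(W), (2,1)(W), (1,4)(W) are all W)
(2,7): L (options (2,6)(W), (2,3)(W), (1,6)(W) are all W)
(3,4): L (options (0,4)(W), (3,3)(W), (3,0)(W), (2,3)(W) are all W)
(4,1): L (options (1,1)(W), (4,0)(W), (3,0)(W) are all W)
(4,3): L (options (1,3)(W), (4,2)(W), (3,2)(W) are all W)
(4,6): L (options (1,6)(W), (4,5)(W), (4,2)(W), (3,5)(W) are all W)
(5,1): L (options (2,1)(W), (5,0)(W), (4,0)(W) are all W)
(5,3): L (options (2,3)(W), (5,2)(W), (4,2)(W) are all W)
(5,6): L (options (2,6)(W), (5,5)(W), (5,2)(W), (4,5)(W) are all W)
(6,0): L (sole option (3,0)(W) is W)
(6,3): L (options (3,3)(W), (6,2)(W), (5,2)(W) are all W)
(6,5): L (options (3,5)(W), (6,4)(W), (6,1)(W), (5,4)(W) are all W)
(7,0): L (sole option (4,0)(W) is W)
(7,2): L (options (4,2)(W), (7,1)(W), (6,1)(W) are all W)
(7,5): L (options (4,5)(W), (7,4)(W), (7,1)(W), (6,4)(W) are all W)
(7,7): L (options (4,7)(W), (7,6)(W), (7,3)(W), (6,6)(W) are all W)
(8,0): L (sole option (5,0)(W) is W)
(8,2): L (options (5,2)(W), (8,1)(W), (7,1)(W) are all W)
(8,5): L (options (5,5)(W), (8,4)(W), (8,1)(W), (7,4)(W) are all W)
(8,7): L (options (5,7)(W), (8,6)(W), (8,3)(W), (7,6)(W) are all W)
Every other cell has at least one move into one of the L cells above, so it is W.
(8,7): one of the L cells justified above, so L
(4,4): the move to (4,3) reaches an L cell, so W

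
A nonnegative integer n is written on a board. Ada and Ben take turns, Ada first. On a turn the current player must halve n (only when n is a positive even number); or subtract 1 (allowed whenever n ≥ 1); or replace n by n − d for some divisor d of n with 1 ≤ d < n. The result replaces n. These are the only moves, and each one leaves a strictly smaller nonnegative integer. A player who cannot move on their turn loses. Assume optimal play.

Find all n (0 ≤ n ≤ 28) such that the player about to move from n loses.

0, 2, 5, 7, 9, 11, 13, 15, 17, 19, 21, 23, 25, 27

Use the standard recursion: the mover loses at a terminal position; elsewhere, the mover wins exactly when some move hands the opponent an L position.
n=0: no move → L
n=1: W (go to 0, an L position)
n=2: L (sole option 1(W) is W)
n=3: W (go to 2, an L position)
n=4: W (go to 2, an L position)
n=5: L (sole option 4(W) is W)
n=6: W (go to 5, an L position)
n=7: L (sole option 6(W) is W)
n=8: W (go to 7, an L position)
n=9: L (options 6(W), 8(W) are all W)
n=10: W (go to 5, an L position)
n=11: L (sole option 10(W) is W)
n=12: W (go to 9, an L position)
n=13: L (sole option 12(W) is W)
n=14: W (go to 7, an L position)
n=15: L (options 10(W), 12(W), 14(W) are all W)
n=16: W (go to 15, an L position)
n=17: L (sole option 16(W) is W)
n=18: W (go to 9, an L position)
n=19: L (sole option 18(W) is W)
n=20: W (go to 15, an L position)
n=21: L (options 14(W), 18(W), 20(W) are all W)
n=22: W (go to 11, an L position)
n=23: L (sole option 22(W) is W)
n=24: W (go to 21, an L position)
n=25: L (options 20(W), 24(W) are all W)
n=26: W (go to 13, an L position)
n=27: L (options 18(W), 24(W), 26(W) are all W)
n=28: W (go to 21, an L position)
The losing starting values of n are exactly the entries labelled L in this table (14 of them).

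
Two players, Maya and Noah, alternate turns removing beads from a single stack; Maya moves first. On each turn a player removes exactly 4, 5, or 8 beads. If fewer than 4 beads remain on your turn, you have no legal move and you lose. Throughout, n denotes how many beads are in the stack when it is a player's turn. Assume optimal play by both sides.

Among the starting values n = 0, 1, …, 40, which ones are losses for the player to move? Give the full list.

0, 1, 2, 3, 12, 13, 14, 15, 24, 25, 26, 27, 36, 37, 38, 39

Compute win/loss labels from the base case upward. A position with no move is L. Any other position is W if it can reach an L in one move, else L.
n=0: no move → L
n=1: no move → L
n=2: no move → L
n=3: no move → L
n=4: can move to 0, which is L ⇒ W
n=5: can move to 1, which is L ⇒ W
n=6: can move to 2, which is L ⇒ W
n=7: can move to 3, which is L ⇒ W
n=8: can move to 3, which is L ⇒ W
n=9: can move to 1, which is L ⇒ W
n=10: can move to 2, which is L ⇒ W
n=11: can move to 3, which is L ⇒ W
n=12: moves to 8(W), 7(W), 4(W); every one is W ⇒ L
n=13: moves to 9(W), 8(W), 5(W); every one is W ⇒ L
n=14: moves to 10(W), 9(W), 6(W); every one is W ⇒ L
n=15: moves to 11(W), 10(W), 7(W); every one is W ⇒ L
n=16: can move to 12, which is L ⇒ W
n=17: can move to 13, which is L ⇒ W
n=18: can move to 14, which is L ⇒ W
n=19: can move to 15, which is L ⇒ W
n=20: can move to 15, which is L ⇒ W
n=21: can move to 13, which is L ⇒ W
n=22: can move to 14, which is L ⇒ W
n=23: can move to 15, which is L ⇒ W
n=24: moves to 20(W), 19(W), 16(W); every one is W ⇒ L
n=25: moves to 21(W), 20(W), 17(W); every one is W ⇒ L
n=26: moves to 22(W), 21(W), 18(W); every one is W ⇒ L
n=27: moves to 23(W), 22(W), 19(W); every one is W ⇒ L
n=28: can move to 24, which is L ⇒ W
n=29: can move to 25, which is L ⇒ W
n=30: can move to 26, which is L ⇒ W
n=31: can move to 27, which is L ⇒ W
n=32: can move to 27, which is L ⇒ W
n=33: can move to 25, which is L ⇒ W
n=34: can move to 26, which is L ⇒ W
n=35: can move to 27, which is L ⇒ W
n=36: moves to 32(W), 31(W), 28(W); every one is W ⇒ L
n=37: moves to 33(W), 32(W), 29(W); every one is W ⇒ L
n=38: moves to 34(W), 33(W), 30(W); every one is W ⇒ L
n=39: moves to 35(W), 34(W), 31(W); every one is W ⇒ L
n=40: can move to 36, which is L ⇒ W
The losing starting values of n are exactly the entries labelled L in this table (16 of them).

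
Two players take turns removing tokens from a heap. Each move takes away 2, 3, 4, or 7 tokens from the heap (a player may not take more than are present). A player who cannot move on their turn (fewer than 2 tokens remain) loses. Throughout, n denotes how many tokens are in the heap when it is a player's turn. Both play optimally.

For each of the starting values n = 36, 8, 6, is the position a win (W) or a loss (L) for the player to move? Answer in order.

Classify positions by backward induction: terminal positions (no move available) are L. From any other position, the mover wins iff some move reaches an L.
n=0: no move → L
n=1: no move → L
n=2: can move to 0, which is L ⇒ W
n=3: can move to 1, which is L ⇒ W
n=4: can move to 1, which is L ⇒ W
n=5: can move to 1, which is L ⇒ W
n=6: moves to 4(W), 3(W), 2(W); every one is W ⇒ L
n=7: can move to 0, which is L ⇒ W
n=8: can move to 6, which is L ⇒ W
n=9: can move to 6, which is L ⇒ W
n=10: can move to 6, which is L ⇒ W
n=11: moves to 9(W), 8(W), 7(W), 4(W); every one is W ⇒ L
n=12: moves to 10(W), 9(W), 8(W), 5(W); every one is W ⇒ L
n=13: can move to 11, which is L ⇒ W
n=14: can move to 12, which is L ⇒ W
n=15: can move to 12, which is L ⇒ W
n=16: can move to 12, which is L ⇒ W
n=17: moves to 15(W), 14(W), 13(W), 10(W); every one is W ⇒ L
n=18: can move to 11, which is L ⇒ W
n=19: can move to 17, which is L ⇒ W
n=20: can move to 17, which is L ⇒ W
n=21: can move to 17, which is L ⇒ W
n=22: moves to 20(W), 19(W), 18(W), 15(W); every one is W ⇒ L
n=23: moves to 21(W), 20(W), 19(W), 16(W); every one is W ⇒ L
n=24: can move to 22, which is L ⇒ W
n=25: can move to 23, which is L ⇒ W
n=26: can move to 23, which is L ⇒ W
n=27: can move to 23, which is L ⇒ W
n=28: moves to 26(W), 25(W), 24(W), 21(W); every one is W ⇒ L
n=29: can move to 22, which is L ⇒ W
n=30: can move to 28, which is L ⇒ W
n=31: can move to 28, which is L ⇒ W
n=32: can move to 28, which is L ⇒ W
n=33: moves to 31(W), 30(W), 29(W), 26(W); every one is W ⇒ L
n=34: moves to 32(W), 31(W), 30(W), 27(W); every one is W ⇒ L
n=35: can move to 33, which is L ⇒ W
n=36: can move to 34, which is L ⇒ W

36: W, 8: W, 6: L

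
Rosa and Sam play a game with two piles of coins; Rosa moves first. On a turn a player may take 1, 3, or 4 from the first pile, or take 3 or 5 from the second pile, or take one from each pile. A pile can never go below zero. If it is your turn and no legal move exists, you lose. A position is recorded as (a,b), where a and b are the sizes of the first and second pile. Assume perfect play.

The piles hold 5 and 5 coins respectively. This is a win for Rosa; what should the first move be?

Work bottom-up. With no move the player to move loses. Otherwise the position is W if at least one move leads to an L position for the opponent, and L if every move leads to a W.
No move ever increases a pile, so every position that can arise here has a ≤ 5 and b ≤ 5; it is enough to label the cells with 0 ≤ a ≤ 5 and 0 ≤ b ≤ 5.
Every move lowers a or b (never raises either), so fill the grid row by row in increasing a, and left to right within a row: each cell's successors are then already labelled.
      b=0  b=1  b=2  b=3  b=4  b=5
a=0:    L    L    L    W    W    W
a=1:    W    W    W    W    L    L
a=2:    L    L    L    W    W    W
a=3:    W    W    W    W    L    L
a=4:    W    W    W    L    W    W
a=5:    W    W    W    W    W    W
Cells with no legal move (terminal, hence L): (0,0), (0,1), (0,2).
The remaining L cells, each justified by listing all of its moves:
(1,4): moves to (0,4)(W), (1,1)(W), (0,3)(W); every one is W ⇒ L
(1,5): moves to (0,5)(W), (1,2)(W), (1,0)(W), (0,4)(W); every one is W ⇒ L
(2,0): the only move is to (1,0)(W), a W ⇒ L
(2,1): moves to (1,1)(W), (1,0)(W); every one is W ⇒ L
(2,2): moves to (1,2)(W), (1,1)(W); every one is W ⇒ L
(3,4): moves to (2,4)(W), (0,4)(W), (3,1)(W), (2,3)(W); every one is W ⇒ L
(3,5): moves to (2,5)(W), (0,5)(W), (3,2)(W), (3,0)(W), (2,4)(W); every one is W ⇒ L
(4,3): moves to (3,3)(W), (1,3)(W), (0,3)(W), (4,0)(W), (3,2)(W); every one is W ⇒ L
Every other cell has at least one move into one of the L cells above, so it is W.
From (5,5), the L positions reachable in one move are: (1,5).

Move to (1,5).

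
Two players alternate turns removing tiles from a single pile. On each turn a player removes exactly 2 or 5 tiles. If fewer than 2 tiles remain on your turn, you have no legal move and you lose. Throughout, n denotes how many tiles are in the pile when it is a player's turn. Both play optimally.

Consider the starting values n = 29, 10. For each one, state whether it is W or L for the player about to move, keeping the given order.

Label each position W (a win for the player to move) or L (a loss). A position with no legal move is L; any other position is W exactly when some move reaches an L, and L when every move reaches a W.
n=0: no move → L
n=1: no move → L
n=2: reaches L-position 0 → W
n=3: reaches L-position 1 → W
n=4: only reaches 2(W), which is W → L
n=5: reaches L-position 0 → W
n=6: reaches L-position 4 → W
n=7: only reaches 5(W), 2(W), all W → L
n=8: only reaches 6(W), 3(W), all W → L
n=9: reaches L-position 7 → W
n=10: reaches L-position 8 → W
n=11: only reaches 9(W), 6(W), all W → L
n=12: reaches L-position 7 → W
n=13: reaches L-position 11 → W
n=14: only reaches 12(W), 9(W), all W → L
n=15: only reaches 13(W), 10(W), all W → L
n=16: reaches L-position 14 → W
n=17: reaches L-position 15 → W
n=18: only reaches 16(W), 13(W), all W → L
n=19: reaches L-position 14 → W
n=20: reaches L-position 18 → W
n=21: only reaches 19(W), 16(W), all W → L
n=22: only reaches 20(W), 17(W), all W → L
n=23: reaches L-position 21 → W
n=24: reaches L-position 22 → W
n=25: only reaches 23(W), 20(W), all W → L
n=26: reaches L-position 21 → W
n=27: reaches L-position 25 → W
n=28: only reaches 26(W), 23(W), all W → L
n=29: only reaches 27(W), 24(W), all W → L

29: L, 10: W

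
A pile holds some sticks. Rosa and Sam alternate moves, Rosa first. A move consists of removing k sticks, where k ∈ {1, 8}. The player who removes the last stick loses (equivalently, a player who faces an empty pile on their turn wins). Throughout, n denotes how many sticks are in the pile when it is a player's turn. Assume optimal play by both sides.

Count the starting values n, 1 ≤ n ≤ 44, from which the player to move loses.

Build the W/L table. Terminal = W. A non-terminal position is W if it has a move to some L; otherwise it is L.
n=0: no move; the opponent has just taken the last stick and therefore loses → W
n=1: L (sole option 0(W) is W)
n=2: W (go to 1, an L position)
n=3: L (sole option 2(W) is W)
n=4: W (go to 3, an L position)
n=5: L (sole option 4(W) is W)
n=6: W (go to 5, an L position)
n=7: L (sole option 6(W) is W)
n=8: W (go to 7, an L position)
n=9: W (go to 1, an L position)
n=10: L (options 9(W), 2(W) are all W)
n=11: W (go to 10, an L position)
n=12: L (options 11(W), 4(W) are all W)
n=13: W (go to 12, an L position)
n=14: L (options 13(W), 6(W) are all W)
n=15: W (go to 14, an L position)
n=16: L (options 15(W), 8(W) are all W)
n=17: W (go to 16, an L position)
n=18: W (go to 10, an L position)
n=19: L (options 18(W), 11(W) are all W)
n=20: W (go to 19, an L position)
n=21: L (options 20(W), 13(W) are all W)
n=22: W (go to 21, an L position)
n=23: L (options 22(W), 15(W) are all W)
n=24: W (go to 23, an L position)
n=25: L (options 24(W), 17(W) are all W)
n=26: W (go to 25, an L position)
n=27: W (go to 19, an L position)
n=28: L (options 27(W), 20(W) are all W)
n=29: W (go to 28, an L position)
n=30: L (options 29(W), 22(W) are all W)
n=31: W (go to 30, an L position)
n=32: L (options 31(W), 24(W) are all W)
n=33: W (go to 32, an L position)
n=34: L (options 33(W), 26(W) are all W)
n=35: W (go to 34, an L position)
n=36: W (go to 28, an L position)
n=37: L (options 36(W), 29(W) are all W)
n=38: W (go to 37, an L position)
n=39: L (options 38(W), 31(W) are all W)
n=40: W (go to 39, an L position)
n=41: L (options 40(W), 33(W) are all W)
n=42: W (go to 41, an L position)
n=43: L (options 42(W), 35(W) are all W)
n=44: W (go to 43, an L position)
L entries with 1 ≤ n ≤ 44 (the range starts at n=1): n = 1, 3, 5, 7, 10, 12, 14, 16, 19, 21, 23, 25, 28, 30, 32, 34, 37, 39, 41, 43; that makes 20.

20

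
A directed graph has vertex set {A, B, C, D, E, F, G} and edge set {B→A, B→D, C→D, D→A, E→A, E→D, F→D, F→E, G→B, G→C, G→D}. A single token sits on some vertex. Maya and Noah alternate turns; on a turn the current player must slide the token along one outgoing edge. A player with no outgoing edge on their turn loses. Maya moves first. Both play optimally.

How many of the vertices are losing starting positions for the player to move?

Compute win/loss labels from the base case upward. A position with no move is L. Any other position is W if it can reach an L in one move, else L.
Every edge goes from a vertex to one that appears earlier in the order A, D, B, C, G, E, F, so processing vertices in that order labels each vertex after all of its successors.
A: no outgoing edge → L
D: can move to A, which is L ⇒ W
B: can move to A, which is L ⇒ W
C: the only move is to D(W), a W ⇒ L
G: can move to C, which is L ⇒ W
E: can move to A, which is L ⇒ W
F: moves to E(W), D(W); every one is W ⇒ L
The L vertices are A, C, F; that is 3 in all.

3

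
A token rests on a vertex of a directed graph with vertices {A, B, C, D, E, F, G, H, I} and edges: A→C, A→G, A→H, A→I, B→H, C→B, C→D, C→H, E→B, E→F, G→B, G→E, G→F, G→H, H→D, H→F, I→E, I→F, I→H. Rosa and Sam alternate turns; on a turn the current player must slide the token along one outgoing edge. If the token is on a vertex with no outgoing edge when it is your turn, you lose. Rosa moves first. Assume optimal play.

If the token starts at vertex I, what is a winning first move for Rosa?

Move to F.

Use the standard recursion: the mover loses at a terminal position; elsewhere, the mover wins exactly when some move hands the opponent an L position.
Every edge goes from a vertex to one that appears earlier in the order D, F, H, B, E, I, C, G, A, so processing vertices in that order labels each vertex after all of its successors.
D: no outgoing edge → L
F: no outgoing edge → L
H: W (go to F, an L position)
B: L (sole option H(W) is W)
E: W (go to B, an L position)
I: W (go to F, an L position)
C: W (go to B, an L position)
G: W (go to B, an L position)
A: L (options G(W), C(W), I(W), H(W) are all W)
From I, the L positions reachable in one move are: F.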